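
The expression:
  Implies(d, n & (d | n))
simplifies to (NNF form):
n | ~d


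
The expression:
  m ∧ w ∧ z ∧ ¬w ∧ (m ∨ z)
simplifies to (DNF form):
False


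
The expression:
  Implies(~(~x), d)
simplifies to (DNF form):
d | ~x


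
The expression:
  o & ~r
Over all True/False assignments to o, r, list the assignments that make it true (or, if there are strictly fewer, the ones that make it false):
is true only for:
  o=True, r=False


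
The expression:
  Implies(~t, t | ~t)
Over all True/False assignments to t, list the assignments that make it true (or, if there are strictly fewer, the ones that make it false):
is always true.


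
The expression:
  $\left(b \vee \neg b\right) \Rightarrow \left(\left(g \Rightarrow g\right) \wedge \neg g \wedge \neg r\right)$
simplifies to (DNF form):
$\neg g \wedge \neg r$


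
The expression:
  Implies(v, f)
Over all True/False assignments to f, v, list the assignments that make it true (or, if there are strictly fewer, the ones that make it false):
is false only for:
  f=False, v=True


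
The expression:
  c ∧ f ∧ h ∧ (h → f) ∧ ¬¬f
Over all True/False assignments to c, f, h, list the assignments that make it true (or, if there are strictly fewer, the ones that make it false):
is true only for:
  c=True, f=True, h=True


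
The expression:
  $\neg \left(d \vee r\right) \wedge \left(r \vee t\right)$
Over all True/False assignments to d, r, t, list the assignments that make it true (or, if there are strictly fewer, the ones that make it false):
is true only for:
  d=False, r=False, t=True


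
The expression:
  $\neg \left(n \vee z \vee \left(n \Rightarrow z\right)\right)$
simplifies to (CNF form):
$\text{False}$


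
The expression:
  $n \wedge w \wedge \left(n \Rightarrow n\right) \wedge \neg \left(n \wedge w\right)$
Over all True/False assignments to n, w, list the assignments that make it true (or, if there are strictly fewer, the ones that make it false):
is never true.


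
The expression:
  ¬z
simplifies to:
¬z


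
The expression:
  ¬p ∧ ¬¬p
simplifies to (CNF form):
False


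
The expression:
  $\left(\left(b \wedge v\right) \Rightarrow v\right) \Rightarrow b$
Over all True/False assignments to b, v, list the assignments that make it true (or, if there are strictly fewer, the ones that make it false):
is true only for:
  b=True, v=False;
  b=True, v=True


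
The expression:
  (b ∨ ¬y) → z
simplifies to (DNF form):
z ∨ (y ∧ ¬b)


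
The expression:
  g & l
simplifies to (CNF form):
g & l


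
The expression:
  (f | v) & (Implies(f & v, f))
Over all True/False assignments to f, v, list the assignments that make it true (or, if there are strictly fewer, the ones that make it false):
is false only for:
  f=False, v=False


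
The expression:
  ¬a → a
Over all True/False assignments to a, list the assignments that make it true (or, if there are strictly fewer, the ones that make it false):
is true only for:
  a=True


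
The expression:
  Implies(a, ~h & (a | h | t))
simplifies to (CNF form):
~a | ~h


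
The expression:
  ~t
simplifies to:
~t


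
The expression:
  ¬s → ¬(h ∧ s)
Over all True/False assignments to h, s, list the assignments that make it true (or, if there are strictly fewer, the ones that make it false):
is always true.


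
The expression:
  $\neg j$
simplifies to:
$\neg j$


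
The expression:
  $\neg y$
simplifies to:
$\neg y$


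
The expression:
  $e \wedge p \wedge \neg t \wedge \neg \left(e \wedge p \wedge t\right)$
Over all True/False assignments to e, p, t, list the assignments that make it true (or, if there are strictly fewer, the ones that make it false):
is true only for:
  e=True, p=True, t=False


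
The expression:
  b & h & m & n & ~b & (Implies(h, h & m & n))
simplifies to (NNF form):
False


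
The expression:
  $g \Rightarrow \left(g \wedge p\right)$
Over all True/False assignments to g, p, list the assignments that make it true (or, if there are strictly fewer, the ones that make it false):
is false only for:
  g=True, p=False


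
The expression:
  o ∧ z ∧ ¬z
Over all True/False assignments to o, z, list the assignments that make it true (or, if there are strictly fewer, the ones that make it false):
is never true.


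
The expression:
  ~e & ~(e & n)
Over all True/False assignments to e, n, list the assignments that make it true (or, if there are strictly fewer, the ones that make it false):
is true only for:
  e=False, n=False;
  e=False, n=True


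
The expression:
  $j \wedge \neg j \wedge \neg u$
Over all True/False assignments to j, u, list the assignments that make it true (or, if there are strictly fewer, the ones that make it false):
is never true.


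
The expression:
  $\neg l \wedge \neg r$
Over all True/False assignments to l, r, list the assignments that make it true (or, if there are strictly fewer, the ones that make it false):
is true only for:
  l=False, r=False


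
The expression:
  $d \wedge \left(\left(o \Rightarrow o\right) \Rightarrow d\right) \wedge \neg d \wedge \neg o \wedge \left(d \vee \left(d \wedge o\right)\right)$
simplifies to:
$\text{False}$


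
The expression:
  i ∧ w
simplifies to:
i ∧ w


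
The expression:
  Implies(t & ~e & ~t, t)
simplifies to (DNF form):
True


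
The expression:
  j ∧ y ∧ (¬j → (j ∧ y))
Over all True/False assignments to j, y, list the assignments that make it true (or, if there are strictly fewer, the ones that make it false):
is true only for:
  j=True, y=True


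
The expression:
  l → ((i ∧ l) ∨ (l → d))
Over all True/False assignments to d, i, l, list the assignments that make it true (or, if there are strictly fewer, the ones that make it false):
is false only for:
  d=False, i=False, l=True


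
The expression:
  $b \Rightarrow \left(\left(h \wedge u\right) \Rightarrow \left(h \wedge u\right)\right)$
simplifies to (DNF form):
$\text{True}$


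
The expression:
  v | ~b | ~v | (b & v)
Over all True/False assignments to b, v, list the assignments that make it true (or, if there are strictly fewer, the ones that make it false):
is always true.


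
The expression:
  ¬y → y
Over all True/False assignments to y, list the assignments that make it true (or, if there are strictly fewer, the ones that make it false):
is true only for:
  y=True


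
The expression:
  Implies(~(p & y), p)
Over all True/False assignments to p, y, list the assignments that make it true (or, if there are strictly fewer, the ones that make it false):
is true only for:
  p=True, y=False;
  p=True, y=True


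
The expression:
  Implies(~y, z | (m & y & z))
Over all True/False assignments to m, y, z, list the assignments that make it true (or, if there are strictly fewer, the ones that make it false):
is false only for:
  m=False, y=False, z=False;
  m=True, y=False, z=False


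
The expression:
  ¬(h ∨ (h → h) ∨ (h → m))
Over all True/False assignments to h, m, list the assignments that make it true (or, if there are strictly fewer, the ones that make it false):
is never true.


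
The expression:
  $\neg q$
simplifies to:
$\neg q$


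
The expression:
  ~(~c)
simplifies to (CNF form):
c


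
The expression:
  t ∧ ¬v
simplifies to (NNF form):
t ∧ ¬v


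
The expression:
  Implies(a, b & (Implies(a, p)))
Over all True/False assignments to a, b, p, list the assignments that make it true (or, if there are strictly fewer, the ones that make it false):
is false only for:
  a=True, b=False, p=False;
  a=True, b=False, p=True;
  a=True, b=True, p=False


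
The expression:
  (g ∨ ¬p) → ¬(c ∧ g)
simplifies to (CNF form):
¬c ∨ ¬g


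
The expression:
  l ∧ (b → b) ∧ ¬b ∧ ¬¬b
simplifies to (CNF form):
False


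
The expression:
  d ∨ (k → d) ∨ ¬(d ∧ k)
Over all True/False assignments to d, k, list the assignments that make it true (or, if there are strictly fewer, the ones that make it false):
is always true.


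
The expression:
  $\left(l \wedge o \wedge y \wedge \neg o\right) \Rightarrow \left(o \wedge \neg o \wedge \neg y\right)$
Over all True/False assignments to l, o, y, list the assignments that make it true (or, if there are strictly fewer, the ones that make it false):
is always true.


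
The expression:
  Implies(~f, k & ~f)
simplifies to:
f | k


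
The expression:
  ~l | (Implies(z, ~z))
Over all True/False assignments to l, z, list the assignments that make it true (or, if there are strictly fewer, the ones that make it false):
is false only for:
  l=True, z=True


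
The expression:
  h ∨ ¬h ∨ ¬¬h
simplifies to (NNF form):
True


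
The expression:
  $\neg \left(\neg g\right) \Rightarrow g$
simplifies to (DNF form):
$\text{True}$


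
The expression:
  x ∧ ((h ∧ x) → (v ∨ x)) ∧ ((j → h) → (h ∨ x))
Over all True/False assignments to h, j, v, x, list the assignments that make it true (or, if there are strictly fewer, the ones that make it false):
is true only for:
  h=False, j=False, v=False, x=True;
  h=False, j=False, v=True, x=True;
  h=False, j=True, v=False, x=True;
  h=False, j=True, v=True, x=True;
  h=True, j=False, v=False, x=True;
  h=True, j=False, v=True, x=True;
  h=True, j=True, v=False, x=True;
  h=True, j=True, v=True, x=True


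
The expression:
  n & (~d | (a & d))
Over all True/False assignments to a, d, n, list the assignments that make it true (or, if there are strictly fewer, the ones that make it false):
is true only for:
  a=False, d=False, n=True;
  a=True, d=False, n=True;
  a=True, d=True, n=True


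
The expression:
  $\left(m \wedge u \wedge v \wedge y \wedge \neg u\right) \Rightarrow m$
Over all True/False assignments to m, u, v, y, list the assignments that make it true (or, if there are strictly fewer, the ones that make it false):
is always true.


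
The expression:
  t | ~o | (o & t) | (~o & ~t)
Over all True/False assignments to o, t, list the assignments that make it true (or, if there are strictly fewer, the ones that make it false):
is false only for:
  o=True, t=False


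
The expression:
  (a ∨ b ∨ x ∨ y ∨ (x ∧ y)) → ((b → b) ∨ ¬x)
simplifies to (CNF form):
True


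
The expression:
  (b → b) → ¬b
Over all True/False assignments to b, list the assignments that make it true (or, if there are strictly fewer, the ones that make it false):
is true only for:
  b=False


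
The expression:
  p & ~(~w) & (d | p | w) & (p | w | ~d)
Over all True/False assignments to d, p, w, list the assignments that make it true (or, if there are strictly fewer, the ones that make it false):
is true only for:
  d=False, p=True, w=True;
  d=True, p=True, w=True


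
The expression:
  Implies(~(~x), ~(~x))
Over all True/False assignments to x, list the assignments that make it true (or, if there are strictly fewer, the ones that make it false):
is always true.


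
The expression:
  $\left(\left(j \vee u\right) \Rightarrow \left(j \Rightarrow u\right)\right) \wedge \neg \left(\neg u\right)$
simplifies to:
$u$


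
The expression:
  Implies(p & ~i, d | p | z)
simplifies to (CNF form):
True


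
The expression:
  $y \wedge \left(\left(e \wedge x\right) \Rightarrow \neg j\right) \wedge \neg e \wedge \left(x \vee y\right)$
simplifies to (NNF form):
$y \wedge \neg e$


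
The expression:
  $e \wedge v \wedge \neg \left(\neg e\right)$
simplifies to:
$e \wedge v$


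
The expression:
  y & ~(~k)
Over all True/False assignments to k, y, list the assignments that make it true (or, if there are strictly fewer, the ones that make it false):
is true only for:
  k=True, y=True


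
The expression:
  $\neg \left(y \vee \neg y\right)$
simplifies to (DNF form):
$\text{False}$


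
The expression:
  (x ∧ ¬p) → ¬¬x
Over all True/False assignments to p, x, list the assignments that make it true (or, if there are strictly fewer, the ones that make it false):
is always true.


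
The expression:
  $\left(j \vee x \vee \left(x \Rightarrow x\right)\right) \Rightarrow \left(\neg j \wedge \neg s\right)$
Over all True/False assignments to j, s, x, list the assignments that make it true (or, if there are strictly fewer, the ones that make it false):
is true only for:
  j=False, s=False, x=False;
  j=False, s=False, x=True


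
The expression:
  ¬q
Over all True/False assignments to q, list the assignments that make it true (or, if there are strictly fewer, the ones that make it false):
is true only for:
  q=False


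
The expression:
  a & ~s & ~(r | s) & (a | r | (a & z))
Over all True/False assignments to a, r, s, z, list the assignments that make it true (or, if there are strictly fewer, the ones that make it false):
is true only for:
  a=True, r=False, s=False, z=False;
  a=True, r=False, s=False, z=True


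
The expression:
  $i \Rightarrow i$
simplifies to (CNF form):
$\text{True}$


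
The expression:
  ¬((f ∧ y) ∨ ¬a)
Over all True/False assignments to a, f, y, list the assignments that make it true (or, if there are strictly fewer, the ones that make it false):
is true only for:
  a=True, f=False, y=False;
  a=True, f=False, y=True;
  a=True, f=True, y=False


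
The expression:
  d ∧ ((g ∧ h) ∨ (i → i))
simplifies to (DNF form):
d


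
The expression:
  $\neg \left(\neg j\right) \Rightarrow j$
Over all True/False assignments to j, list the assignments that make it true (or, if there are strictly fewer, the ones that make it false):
is always true.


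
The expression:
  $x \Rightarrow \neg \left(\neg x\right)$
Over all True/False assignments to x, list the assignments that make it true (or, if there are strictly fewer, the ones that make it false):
is always true.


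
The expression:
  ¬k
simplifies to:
¬k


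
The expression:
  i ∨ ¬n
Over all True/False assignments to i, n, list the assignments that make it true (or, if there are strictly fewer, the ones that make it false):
is false only for:
  i=False, n=True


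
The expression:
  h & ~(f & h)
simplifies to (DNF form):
h & ~f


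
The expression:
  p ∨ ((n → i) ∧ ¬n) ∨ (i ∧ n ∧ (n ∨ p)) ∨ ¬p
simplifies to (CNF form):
True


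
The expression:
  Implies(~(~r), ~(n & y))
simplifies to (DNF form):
~n | ~r | ~y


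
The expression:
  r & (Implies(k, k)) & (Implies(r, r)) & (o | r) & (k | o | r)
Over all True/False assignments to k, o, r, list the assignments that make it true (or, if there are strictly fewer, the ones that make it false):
is true only for:
  k=False, o=False, r=True;
  k=False, o=True, r=True;
  k=True, o=False, r=True;
  k=True, o=True, r=True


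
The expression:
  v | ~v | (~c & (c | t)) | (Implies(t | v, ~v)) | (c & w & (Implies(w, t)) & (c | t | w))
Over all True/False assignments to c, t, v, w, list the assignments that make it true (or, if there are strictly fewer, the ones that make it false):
is always true.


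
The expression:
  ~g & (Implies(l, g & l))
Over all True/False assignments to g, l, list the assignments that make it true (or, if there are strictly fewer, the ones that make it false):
is true only for:
  g=False, l=False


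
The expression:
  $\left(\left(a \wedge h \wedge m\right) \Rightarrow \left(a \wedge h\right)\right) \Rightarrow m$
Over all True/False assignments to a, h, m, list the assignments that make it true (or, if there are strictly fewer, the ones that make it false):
is true only for:
  a=False, h=False, m=True;
  a=False, h=True, m=True;
  a=True, h=False, m=True;
  a=True, h=True, m=True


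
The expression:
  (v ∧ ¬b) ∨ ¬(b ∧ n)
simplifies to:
¬b ∨ ¬n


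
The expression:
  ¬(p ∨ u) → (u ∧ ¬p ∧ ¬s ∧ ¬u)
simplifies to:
p ∨ u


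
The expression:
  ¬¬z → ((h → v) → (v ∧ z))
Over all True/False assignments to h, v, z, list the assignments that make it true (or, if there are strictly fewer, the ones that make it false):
is false only for:
  h=False, v=False, z=True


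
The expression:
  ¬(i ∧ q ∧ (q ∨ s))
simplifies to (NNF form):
¬i ∨ ¬q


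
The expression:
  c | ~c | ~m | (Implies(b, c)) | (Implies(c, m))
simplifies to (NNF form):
True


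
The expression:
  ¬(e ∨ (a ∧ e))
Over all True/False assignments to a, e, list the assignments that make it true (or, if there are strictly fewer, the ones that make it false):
is true only for:
  a=False, e=False;
  a=True, e=False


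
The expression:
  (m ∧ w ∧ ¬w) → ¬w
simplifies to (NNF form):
True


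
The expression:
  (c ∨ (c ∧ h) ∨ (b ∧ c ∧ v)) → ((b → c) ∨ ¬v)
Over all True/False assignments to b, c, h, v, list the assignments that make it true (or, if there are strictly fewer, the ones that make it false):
is always true.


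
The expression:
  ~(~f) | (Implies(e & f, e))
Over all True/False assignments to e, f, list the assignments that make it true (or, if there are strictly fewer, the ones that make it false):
is always true.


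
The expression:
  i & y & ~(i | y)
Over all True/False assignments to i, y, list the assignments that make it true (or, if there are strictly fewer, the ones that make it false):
is never true.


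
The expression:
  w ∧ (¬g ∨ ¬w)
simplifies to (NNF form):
w ∧ ¬g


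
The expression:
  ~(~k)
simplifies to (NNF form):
k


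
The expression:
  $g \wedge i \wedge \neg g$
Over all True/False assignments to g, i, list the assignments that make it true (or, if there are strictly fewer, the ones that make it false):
is never true.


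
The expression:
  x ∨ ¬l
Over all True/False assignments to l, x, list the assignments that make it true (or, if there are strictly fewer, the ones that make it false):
is false only for:
  l=True, x=False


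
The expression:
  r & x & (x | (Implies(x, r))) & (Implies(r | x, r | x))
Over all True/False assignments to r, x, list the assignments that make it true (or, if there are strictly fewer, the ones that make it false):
is true only for:
  r=True, x=True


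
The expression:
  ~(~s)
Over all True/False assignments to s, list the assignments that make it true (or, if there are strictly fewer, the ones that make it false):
is true only for:
  s=True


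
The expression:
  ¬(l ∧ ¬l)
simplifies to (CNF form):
True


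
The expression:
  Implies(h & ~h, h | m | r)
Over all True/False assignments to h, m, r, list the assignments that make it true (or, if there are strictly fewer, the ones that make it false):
is always true.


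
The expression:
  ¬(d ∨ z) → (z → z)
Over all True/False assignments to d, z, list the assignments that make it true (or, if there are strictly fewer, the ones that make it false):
is always true.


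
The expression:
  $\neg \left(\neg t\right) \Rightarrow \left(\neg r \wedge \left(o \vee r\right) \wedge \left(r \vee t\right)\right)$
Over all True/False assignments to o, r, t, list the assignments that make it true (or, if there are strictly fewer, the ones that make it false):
is false only for:
  o=False, r=False, t=True;
  o=False, r=True, t=True;
  o=True, r=True, t=True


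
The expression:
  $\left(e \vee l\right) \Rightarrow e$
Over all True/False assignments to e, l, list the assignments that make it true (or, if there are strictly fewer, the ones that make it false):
is false only for:
  e=False, l=True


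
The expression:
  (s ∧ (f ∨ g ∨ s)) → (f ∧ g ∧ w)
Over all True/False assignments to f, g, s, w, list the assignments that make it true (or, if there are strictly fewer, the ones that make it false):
is false only for:
  f=False, g=False, s=True, w=False;
  f=False, g=False, s=True, w=True;
  f=False, g=True, s=True, w=False;
  f=False, g=True, s=True, w=True;
  f=True, g=False, s=True, w=False;
  f=True, g=False, s=True, w=True;
  f=True, g=True, s=True, w=False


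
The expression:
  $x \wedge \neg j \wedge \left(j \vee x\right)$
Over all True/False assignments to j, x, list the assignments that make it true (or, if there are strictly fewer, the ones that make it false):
is true only for:
  j=False, x=True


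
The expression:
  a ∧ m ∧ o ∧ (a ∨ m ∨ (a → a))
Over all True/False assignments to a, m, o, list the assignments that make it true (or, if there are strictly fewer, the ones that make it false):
is true only for:
  a=True, m=True, o=True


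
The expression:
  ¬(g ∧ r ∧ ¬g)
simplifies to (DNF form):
True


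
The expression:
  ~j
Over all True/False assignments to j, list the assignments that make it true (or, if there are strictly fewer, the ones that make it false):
is true only for:
  j=False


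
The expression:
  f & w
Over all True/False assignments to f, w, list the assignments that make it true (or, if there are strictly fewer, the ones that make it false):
is true only for:
  f=True, w=True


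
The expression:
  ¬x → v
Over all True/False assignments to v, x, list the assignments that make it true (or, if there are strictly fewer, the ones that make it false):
is false only for:
  v=False, x=False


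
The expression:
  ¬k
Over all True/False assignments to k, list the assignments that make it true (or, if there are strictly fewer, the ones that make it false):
is true only for:
  k=False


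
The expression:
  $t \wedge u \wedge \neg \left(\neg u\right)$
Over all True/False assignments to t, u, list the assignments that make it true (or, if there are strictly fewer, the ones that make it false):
is true only for:
  t=True, u=True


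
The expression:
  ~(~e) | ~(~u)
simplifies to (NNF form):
e | u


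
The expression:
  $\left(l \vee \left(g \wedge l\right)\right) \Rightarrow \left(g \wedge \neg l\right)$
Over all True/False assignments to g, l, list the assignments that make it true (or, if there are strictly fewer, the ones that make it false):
is true only for:
  g=False, l=False;
  g=True, l=False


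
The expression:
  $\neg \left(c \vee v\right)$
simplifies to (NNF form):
$\neg c \wedge \neg v$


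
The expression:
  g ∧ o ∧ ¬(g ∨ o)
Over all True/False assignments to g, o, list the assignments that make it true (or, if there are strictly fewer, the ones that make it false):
is never true.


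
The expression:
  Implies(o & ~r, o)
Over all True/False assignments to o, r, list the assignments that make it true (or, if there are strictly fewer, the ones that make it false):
is always true.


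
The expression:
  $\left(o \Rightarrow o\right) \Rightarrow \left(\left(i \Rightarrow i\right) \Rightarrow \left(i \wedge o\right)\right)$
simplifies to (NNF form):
$i \wedge o$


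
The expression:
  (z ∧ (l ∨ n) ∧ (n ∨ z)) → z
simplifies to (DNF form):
True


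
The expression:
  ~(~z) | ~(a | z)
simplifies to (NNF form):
z | ~a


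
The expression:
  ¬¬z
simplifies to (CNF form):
z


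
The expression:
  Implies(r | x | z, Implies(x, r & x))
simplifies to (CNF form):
r | ~x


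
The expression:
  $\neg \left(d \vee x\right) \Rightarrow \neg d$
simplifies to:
$\text{True}$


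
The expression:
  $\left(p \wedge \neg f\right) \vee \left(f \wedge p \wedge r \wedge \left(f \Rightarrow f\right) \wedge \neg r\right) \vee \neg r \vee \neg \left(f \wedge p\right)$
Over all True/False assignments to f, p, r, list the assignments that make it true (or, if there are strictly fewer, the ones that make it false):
is false only for:
  f=True, p=True, r=True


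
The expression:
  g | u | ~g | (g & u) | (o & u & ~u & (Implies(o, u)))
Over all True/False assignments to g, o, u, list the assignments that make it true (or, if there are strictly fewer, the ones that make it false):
is always true.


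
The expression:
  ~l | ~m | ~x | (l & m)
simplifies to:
True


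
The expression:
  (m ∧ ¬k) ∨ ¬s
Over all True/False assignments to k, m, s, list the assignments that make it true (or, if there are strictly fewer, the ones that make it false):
is false only for:
  k=False, m=False, s=True;
  k=True, m=False, s=True;
  k=True, m=True, s=True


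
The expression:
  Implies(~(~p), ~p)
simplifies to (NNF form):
~p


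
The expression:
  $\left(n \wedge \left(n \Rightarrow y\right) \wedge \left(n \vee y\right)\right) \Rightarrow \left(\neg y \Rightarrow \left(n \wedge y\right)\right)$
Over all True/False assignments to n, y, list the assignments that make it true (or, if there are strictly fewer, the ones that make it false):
is always true.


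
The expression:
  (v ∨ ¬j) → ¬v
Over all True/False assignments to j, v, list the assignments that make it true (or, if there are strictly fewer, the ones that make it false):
is true only for:
  j=False, v=False;
  j=True, v=False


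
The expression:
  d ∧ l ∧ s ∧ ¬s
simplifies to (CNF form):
False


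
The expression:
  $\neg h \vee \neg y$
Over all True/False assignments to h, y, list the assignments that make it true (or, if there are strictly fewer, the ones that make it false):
is false only for:
  h=True, y=True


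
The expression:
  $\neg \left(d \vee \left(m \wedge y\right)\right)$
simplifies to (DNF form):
$\left(\neg d \wedge \neg m\right) \vee \left(\neg d \wedge \neg y\right)$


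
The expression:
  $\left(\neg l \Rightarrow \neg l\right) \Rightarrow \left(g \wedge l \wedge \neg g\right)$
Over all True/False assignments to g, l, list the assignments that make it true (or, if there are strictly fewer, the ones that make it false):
is never true.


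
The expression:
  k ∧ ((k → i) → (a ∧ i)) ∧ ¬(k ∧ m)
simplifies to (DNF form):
(a ∧ k ∧ ¬m) ∨ (k ∧ ¬i ∧ ¬m)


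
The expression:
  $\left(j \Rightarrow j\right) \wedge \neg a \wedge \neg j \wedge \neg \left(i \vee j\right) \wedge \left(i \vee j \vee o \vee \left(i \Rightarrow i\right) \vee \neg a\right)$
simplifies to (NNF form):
$\neg a \wedge \neg i \wedge \neg j$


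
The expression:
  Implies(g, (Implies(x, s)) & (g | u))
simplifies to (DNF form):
s | ~g | ~x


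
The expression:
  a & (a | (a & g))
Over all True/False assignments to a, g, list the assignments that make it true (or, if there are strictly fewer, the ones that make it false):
is true only for:
  a=True, g=False;
  a=True, g=True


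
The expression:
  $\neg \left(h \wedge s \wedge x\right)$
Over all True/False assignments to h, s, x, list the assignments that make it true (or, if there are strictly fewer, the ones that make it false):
is false only for:
  h=True, s=True, x=True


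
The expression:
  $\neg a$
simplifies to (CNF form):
$\neg a$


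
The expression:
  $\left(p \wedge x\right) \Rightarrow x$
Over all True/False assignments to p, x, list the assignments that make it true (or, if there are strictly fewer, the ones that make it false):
is always true.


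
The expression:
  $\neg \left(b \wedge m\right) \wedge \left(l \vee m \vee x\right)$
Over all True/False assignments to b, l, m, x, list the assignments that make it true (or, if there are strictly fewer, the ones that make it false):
is false only for:
  b=False, l=False, m=False, x=False;
  b=True, l=False, m=False, x=False;
  b=True, l=False, m=True, x=False;
  b=True, l=False, m=True, x=True;
  b=True, l=True, m=True, x=False;
  b=True, l=True, m=True, x=True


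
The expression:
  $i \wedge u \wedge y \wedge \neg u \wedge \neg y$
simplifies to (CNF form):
$\text{False}$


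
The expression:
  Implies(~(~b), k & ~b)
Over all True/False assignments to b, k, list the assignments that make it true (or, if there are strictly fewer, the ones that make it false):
is true only for:
  b=False, k=False;
  b=False, k=True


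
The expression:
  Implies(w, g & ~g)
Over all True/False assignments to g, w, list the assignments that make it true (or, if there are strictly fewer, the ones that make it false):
is true only for:
  g=False, w=False;
  g=True, w=False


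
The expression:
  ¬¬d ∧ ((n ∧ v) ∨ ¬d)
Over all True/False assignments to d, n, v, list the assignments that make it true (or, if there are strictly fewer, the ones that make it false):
is true only for:
  d=True, n=True, v=True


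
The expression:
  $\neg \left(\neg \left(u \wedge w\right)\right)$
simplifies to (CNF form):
$u \wedge w$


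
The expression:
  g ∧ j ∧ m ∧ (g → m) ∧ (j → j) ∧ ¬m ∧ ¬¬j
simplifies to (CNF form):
False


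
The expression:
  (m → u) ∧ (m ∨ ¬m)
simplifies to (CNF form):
u ∨ ¬m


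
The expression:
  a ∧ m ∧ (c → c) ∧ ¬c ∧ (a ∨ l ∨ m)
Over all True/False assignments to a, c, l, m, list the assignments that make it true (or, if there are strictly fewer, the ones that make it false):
is true only for:
  a=True, c=False, l=False, m=True;
  a=True, c=False, l=True, m=True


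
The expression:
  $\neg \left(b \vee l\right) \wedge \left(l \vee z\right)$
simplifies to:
$z \wedge \neg b \wedge \neg l$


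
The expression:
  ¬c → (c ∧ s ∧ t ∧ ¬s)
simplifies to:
c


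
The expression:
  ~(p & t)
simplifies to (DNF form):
~p | ~t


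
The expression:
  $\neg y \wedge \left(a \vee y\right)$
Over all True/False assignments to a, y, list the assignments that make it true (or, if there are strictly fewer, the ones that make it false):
is true only for:
  a=True, y=False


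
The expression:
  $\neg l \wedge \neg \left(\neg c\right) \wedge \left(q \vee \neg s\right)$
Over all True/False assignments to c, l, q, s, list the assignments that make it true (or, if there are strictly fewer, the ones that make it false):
is true only for:
  c=True, l=False, q=False, s=False;
  c=True, l=False, q=True, s=False;
  c=True, l=False, q=True, s=True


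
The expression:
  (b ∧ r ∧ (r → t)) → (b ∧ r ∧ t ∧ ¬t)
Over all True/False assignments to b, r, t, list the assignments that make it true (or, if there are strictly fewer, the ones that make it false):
is false only for:
  b=True, r=True, t=True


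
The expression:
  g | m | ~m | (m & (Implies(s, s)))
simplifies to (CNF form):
True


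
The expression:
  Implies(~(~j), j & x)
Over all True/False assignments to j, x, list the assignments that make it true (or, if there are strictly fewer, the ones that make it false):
is false only for:
  j=True, x=False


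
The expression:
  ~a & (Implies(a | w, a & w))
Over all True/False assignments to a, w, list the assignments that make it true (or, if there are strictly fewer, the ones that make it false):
is true only for:
  a=False, w=False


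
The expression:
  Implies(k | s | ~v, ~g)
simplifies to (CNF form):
(v | ~g) & (~g | ~k) & (~g | ~s)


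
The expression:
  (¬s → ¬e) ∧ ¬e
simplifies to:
¬e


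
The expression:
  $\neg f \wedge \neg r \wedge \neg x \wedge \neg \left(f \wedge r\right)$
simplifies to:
$\neg f \wedge \neg r \wedge \neg x$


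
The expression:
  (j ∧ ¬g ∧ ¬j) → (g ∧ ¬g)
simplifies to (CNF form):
True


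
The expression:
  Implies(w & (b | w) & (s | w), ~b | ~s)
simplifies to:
~b | ~s | ~w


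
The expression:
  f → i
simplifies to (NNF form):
i ∨ ¬f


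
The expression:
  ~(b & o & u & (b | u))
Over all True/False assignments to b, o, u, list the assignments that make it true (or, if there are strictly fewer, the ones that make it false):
is false only for:
  b=True, o=True, u=True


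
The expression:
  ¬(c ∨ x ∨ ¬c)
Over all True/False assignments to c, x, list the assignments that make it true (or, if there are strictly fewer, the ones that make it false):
is never true.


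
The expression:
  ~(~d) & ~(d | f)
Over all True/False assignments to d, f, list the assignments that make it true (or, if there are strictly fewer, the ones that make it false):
is never true.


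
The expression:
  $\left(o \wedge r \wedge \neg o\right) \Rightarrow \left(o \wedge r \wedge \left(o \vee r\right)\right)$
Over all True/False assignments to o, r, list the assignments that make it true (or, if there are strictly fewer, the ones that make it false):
is always true.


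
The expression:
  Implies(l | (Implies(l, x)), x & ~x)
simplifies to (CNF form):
False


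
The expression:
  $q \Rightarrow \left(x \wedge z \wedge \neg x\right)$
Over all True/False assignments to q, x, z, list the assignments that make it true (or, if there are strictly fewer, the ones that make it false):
is true only for:
  q=False, x=False, z=False;
  q=False, x=False, z=True;
  q=False, x=True, z=False;
  q=False, x=True, z=True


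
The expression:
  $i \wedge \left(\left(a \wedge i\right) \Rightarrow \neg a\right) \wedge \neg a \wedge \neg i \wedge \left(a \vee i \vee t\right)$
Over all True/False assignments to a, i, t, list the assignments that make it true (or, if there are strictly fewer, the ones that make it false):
is never true.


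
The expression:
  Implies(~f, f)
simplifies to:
f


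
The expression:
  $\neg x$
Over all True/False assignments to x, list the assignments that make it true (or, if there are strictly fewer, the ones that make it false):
is true only for:
  x=False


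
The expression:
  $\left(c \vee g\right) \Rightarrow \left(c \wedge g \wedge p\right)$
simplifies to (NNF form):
$\left(\neg c \wedge \neg g\right) \vee \left(c \wedge g \wedge p\right)$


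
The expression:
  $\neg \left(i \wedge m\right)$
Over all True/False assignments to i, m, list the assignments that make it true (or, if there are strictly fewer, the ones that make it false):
is false only for:
  i=True, m=True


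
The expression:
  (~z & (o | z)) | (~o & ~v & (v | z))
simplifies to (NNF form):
(o & ~z) | (z & ~o & ~v)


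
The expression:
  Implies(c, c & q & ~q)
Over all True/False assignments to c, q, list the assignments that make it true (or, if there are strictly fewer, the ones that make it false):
is true only for:
  c=False, q=False;
  c=False, q=True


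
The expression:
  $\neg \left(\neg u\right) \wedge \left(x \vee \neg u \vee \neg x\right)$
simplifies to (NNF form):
$u$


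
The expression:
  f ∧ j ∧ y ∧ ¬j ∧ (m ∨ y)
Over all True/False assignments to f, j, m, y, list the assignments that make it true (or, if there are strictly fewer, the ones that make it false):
is never true.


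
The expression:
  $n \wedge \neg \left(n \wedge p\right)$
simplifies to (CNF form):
$n \wedge \neg p$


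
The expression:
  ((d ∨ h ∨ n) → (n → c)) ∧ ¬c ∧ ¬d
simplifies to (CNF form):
¬c ∧ ¬d ∧ ¬n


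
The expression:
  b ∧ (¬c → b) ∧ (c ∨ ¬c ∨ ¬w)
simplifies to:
b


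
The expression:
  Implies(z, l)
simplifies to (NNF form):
l | ~z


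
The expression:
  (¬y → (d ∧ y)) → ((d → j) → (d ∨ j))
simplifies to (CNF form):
d ∨ j ∨ ¬y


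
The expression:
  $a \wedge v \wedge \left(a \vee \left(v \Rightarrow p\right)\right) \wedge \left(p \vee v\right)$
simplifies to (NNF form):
$a \wedge v$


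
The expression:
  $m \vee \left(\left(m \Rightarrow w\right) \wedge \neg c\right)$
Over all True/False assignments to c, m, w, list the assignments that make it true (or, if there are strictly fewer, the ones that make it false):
is false only for:
  c=True, m=False, w=False;
  c=True, m=False, w=True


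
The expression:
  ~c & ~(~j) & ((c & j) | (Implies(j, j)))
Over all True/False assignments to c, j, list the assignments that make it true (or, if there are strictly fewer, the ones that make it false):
is true only for:
  c=False, j=True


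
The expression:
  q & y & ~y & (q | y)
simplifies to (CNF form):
False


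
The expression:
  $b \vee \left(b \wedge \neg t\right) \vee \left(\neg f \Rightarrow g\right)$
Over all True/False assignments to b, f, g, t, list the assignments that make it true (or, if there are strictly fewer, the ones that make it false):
is false only for:
  b=False, f=False, g=False, t=False;
  b=False, f=False, g=False, t=True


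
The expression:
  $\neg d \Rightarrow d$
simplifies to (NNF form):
$d$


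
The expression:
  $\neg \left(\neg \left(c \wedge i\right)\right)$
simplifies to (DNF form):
$c \wedge i$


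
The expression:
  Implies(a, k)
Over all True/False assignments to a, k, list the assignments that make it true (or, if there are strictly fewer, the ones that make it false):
is false only for:
  a=True, k=False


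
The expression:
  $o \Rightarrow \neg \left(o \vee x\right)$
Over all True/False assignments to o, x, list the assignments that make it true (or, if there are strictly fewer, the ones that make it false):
is true only for:
  o=False, x=False;
  o=False, x=True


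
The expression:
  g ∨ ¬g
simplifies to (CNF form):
True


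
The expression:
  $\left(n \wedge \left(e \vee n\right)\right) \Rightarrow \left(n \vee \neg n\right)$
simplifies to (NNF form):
$\text{True}$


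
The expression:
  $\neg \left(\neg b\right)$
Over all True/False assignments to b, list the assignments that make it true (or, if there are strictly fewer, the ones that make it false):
is true only for:
  b=True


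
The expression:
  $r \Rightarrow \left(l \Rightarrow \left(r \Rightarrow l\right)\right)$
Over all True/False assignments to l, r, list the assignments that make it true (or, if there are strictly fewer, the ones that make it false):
is always true.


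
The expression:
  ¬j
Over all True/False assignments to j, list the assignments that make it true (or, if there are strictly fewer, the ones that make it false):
is true only for:
  j=False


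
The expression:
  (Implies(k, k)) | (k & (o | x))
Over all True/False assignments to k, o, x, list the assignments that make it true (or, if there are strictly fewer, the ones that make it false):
is always true.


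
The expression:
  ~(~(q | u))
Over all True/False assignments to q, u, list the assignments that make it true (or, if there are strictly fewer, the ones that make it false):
is false only for:
  q=False, u=False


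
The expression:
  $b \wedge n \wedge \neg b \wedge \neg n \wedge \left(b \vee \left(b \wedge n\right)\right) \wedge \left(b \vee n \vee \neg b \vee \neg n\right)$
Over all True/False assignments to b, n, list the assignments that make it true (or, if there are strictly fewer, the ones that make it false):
is never true.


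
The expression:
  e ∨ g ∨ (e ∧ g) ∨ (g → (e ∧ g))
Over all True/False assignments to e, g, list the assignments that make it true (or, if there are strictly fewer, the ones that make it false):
is always true.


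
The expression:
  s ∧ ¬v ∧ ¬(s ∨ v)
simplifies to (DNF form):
False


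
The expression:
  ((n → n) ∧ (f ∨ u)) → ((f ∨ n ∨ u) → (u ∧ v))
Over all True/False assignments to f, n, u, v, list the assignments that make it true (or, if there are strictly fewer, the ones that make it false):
is true only for:
  f=False, n=False, u=False, v=False;
  f=False, n=False, u=False, v=True;
  f=False, n=False, u=True, v=True;
  f=False, n=True, u=False, v=False;
  f=False, n=True, u=False, v=True;
  f=False, n=True, u=True, v=True;
  f=True, n=False, u=True, v=True;
  f=True, n=True, u=True, v=True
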